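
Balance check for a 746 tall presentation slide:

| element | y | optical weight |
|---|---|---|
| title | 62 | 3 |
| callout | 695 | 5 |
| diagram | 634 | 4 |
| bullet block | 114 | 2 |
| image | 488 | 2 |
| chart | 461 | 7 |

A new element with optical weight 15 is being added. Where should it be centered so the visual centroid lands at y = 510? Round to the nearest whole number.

y ≈ 583

New total weight: (3 + 5 + 4 + 2 + 2 + 7) + 15 = 38.
Along y: (10628 + 15·y) / 38 = 510 (existing moment 3·62 + 5·695 + 4·634 + 2·114 + 2·488 + 7·461 = 10628) ⇒ y = (19380 − 10628) / 15 ≈ 583.47.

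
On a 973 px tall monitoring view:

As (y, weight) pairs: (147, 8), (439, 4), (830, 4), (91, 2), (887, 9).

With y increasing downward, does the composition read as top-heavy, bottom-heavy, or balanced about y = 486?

Σw = 8 + 4 + 4 + 2 + 9 = 27.
y-moment: 8·147 + 4·439 + 4·830 + 2·91 + 9·887 = 14417; centroid 14417/27 ≈ 533.96.
534.0 vs midline 486 → bottom-heavy.

bottom-heavy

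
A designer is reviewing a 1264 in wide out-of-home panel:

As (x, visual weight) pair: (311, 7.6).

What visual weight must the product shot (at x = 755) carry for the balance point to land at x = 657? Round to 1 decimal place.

The single fixed element contributes weight 7.6, moment 7.6·311 = 2363.6.
Balance at x = 657 requires (2363.6 + w·755) / (7.6 + w) = 657.
So w = (657·7.6 − 2363.6)/(755 − 657) = 2629.6/98 ≈ 26.83.

w ≈ 26.8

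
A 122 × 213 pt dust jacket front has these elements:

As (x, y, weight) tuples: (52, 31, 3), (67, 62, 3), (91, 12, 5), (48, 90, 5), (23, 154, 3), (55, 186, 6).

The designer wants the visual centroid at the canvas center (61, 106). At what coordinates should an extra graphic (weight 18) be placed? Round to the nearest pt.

(65, 122)

New total weight: (3 + 3 + 5 + 5 + 3 + 6) + 18 = 43.
Along x: (1451 + 18·x) / 43 = 61 (existing moment 3·52 + 3·67 + 5·91 + 5·48 + 3·23 + 6·55 = 1451) ⇒ x = (2623 − 1451) / 18 ≈ 65.11.
Along y: (2367 + 18·y) / 43 = 106 (existing moment 3·31 + 3·62 + 5·12 + 5·90 + 3·154 + 6·186 = 2367) ⇒ y = (4558 − 2367) / 18 ≈ 121.72.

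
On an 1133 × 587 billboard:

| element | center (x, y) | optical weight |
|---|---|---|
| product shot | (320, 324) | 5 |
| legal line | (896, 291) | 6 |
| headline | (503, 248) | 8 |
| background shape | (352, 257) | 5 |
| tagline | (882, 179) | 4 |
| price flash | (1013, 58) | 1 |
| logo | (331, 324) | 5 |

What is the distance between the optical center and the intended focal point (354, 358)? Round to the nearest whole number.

Σw = 5 + 6 + 8 + 5 + 4 + 1 + 5 = 34.
x: moment 18956 / weight 34 ≈ 557.53
y: moment 9029 / weight 34 ≈ 265.56
From (354, 358): dx = 203.53, dy = -92.44, so the distance is √(dx²+dy²) ≈ 223.54.

≈ 224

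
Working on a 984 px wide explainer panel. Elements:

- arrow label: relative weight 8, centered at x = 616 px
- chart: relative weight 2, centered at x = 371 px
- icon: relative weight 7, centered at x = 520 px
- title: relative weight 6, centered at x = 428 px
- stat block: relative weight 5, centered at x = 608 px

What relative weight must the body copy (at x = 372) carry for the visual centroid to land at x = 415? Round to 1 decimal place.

w ≈ 76.7

Known weights sum to 8 + 2 + 7 + 6 + 5 = 28; their moment is 8·616 + 2·371 + 7·520 + 6·428 + 5·608 = 14918.
Balance at x = 415 requires (14918 + w·372) / (28 + w) = 415.
Solving: w = (415·28 − 14918) / (372 − 415) = -3298 / -43 ≈ 76.70.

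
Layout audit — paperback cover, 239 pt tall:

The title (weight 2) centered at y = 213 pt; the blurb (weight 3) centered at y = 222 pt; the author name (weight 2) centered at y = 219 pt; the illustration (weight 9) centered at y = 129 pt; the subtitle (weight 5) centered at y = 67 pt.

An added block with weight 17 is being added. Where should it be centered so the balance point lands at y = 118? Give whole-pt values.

y ≈ 86

With the added block, Σw becomes 2 + 3 + 2 + 9 + 5 + 17 = 38.
y: need Σw·y = 38·118 = 4484. Existing = 2·213 + 3·222 + 2·219 + 9·129 + 5·67 = 3026. Remainder 1458 / 17 ≈ 85.76.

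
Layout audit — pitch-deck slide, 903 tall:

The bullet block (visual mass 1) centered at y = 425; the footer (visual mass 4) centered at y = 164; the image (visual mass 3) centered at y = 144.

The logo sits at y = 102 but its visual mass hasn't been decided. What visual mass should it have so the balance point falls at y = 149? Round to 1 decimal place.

w ≈ 6.8

Existing Σw = 8 (1 + 4 + 3); existing moment 1·425 + 4·164 + 3·144 = 1513.
Set Σw·y/Σw = 149: (1513 + 102w) = 149·(8 + w).
Rearranging, w·(102 − 149) = 149·8 − 1513 = -321, so w ≈ -321/-47 = 6.83.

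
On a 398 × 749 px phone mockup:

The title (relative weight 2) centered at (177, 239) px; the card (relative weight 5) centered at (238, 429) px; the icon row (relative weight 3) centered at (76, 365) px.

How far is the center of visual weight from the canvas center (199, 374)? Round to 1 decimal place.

≈ 21.9 px

Total weight = 2 + 5 + 3 = 10.
x: (2·177 + 5·238 + 3·76) / 10 = 1772 / 10 ≈ 177.20
y: (2·239 + 5·429 + 3·365) / 10 = 3718 / 10 ≈ 371.80
Offset from (199, 374): Δx ≈ -21.80, Δy ≈ -2.20; distance = √(Δx² + Δy²) ≈ 21.91.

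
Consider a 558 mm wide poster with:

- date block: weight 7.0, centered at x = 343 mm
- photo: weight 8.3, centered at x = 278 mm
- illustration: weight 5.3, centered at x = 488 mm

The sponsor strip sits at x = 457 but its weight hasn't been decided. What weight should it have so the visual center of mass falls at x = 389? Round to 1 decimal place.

Known weights sum to 7.0 + 8.3 + 5.3 = 20.6; their moment is 7.0·343 + 8.3·278 + 5.3·488 = 7294.8.
Balance at x = 389 requires (7294.8 + w·457) / (20.6 + w) = 389.
Solving: w = (389·20.6 − 7294.8) / (457 − 389) = 718.6 / 68 ≈ 10.57.

w ≈ 10.6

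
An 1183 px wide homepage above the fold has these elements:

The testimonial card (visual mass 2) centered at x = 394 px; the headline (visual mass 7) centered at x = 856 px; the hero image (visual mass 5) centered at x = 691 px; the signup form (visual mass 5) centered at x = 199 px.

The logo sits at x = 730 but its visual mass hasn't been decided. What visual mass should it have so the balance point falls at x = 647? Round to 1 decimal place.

Existing Σw = 19 (2 + 7 + 5 + 5); existing moment 2·394 + 7·856 + 5·691 + 5·199 = 11230.
For the centroid to hit 647: (11230 + w·730) / (19 + w) = 647.
Rearranging, w·(730 − 647) = 647·19 − 11230 = 1063, so w ≈ 1063/83 = 12.81.

w ≈ 12.8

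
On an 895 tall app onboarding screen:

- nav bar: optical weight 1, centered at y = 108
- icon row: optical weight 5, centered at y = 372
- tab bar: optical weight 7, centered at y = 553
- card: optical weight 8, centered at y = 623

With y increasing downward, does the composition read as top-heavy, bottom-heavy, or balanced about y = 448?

bottom-heavy

Weights sum to 1 + 5 + 7 + 8 = 21.
y: (1·108 + 5·372 + 7·553 + 8·623) / 21 = 10823 / 21 ≈ 515.38
515.4 lies below (larger y than) the midline 448, so the layout is bottom-heavy.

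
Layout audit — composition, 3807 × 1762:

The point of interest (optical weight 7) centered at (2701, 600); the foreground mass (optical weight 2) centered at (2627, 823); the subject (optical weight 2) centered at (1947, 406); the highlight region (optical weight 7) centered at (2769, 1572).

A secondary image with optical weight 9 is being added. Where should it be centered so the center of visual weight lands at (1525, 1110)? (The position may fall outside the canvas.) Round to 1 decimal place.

(-695.9, 1367.6)

After adding the secondary image, total weight = 7 + 2 + 2 + 7 + 9 = 27.
x: target moment 27×1525 = 41175; current 7·2701 + 2·2627 + 2·1947 + 7·2769 = 47438; the secondary image supplies -6263, so x = -6263/9 ≈ -695.89.
y: target moment 27×1110 = 29970; current 7·600 + 2·823 + 2·406 + 7·1572 = 17662; the secondary image supplies 12308, so y = 12308/9 ≈ 1367.56.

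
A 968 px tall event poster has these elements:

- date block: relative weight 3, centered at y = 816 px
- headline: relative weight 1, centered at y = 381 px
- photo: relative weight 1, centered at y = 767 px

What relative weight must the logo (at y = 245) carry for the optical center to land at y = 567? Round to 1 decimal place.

Existing Σw = 5 (3 + 1 + 1); existing moment 3·816 + 1·381 + 1·767 = 3596.
Balance at y = 567 requires (3596 + w·245) / (5 + w) = 567.
Solving: w = (567·5 − 3596) / (245 − 567) = -761 / -322 ≈ 2.36.

w ≈ 2.4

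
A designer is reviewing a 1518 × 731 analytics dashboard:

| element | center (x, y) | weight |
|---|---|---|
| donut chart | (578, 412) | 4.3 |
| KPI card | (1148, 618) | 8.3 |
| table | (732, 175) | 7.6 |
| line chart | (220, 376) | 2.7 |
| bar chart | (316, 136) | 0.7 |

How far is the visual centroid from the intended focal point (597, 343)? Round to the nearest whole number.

≈ 190

Weights sum to 4.3 + 8.3 + 7.6 + 2.7 + 0.7 = 23.6.
x: (4.3·578 + 8.3·1148 + 7.6·732 + 2.7·220 + 0.7·316) / 23.6 = 18392.2 / 23.6 ≈ 779.33
y: (4.3·412 + 8.3·618 + 7.6·175 + 2.7·376 + 0.7·136) / 23.6 = 9341.4 / 23.6 ≈ 395.82
From (597, 343): dx = 182.33, dy = 52.82, so the distance is √(dx²+dy²) ≈ 189.83.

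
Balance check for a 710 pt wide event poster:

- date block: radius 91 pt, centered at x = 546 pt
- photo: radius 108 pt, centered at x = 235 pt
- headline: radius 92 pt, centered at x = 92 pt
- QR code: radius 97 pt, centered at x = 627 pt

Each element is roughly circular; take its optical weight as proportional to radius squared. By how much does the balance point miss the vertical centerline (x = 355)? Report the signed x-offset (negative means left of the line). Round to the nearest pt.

≈ 14 pt

Weights ∝ r²: date block 91² = 8281, photo 108² = 11664, headline 92² = 8464, QR code 97² = 9409; Σw = 37818.
Σw·x = 8281·546 + 11664·235 + 8464·92 + 9409·627 = 13940597, so x̄ = 13940597/37818 ≈ 368.62.
Difference: 368.62 − 355 ≈ 13.62.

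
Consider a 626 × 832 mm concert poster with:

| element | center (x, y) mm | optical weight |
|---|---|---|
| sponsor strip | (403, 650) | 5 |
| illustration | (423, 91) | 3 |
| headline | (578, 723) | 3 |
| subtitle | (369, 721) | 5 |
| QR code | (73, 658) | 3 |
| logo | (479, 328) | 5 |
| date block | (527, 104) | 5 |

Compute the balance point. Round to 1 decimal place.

(417.7, 463.1)

Σw = 5 + 3 + 3 + 5 + 3 + 5 + 5 = 29.
x: moment 12112 / weight 29 ≈ 417.66
Σw·y = 13431; ȳ = 13431/29 ≈ 463.14.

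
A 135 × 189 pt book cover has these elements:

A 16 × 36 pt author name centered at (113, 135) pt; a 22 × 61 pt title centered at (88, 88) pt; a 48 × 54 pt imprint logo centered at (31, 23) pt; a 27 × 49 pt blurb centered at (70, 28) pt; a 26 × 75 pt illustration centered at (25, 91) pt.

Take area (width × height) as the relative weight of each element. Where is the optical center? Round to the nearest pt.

(52, 60)

Areas → weights: author name 16·36 = 576, title 22·61 = 1342, imprint logo 48·54 = 2592, blurb 27·49 = 1323, illustration 26·75 = 1950; Σw = 7783.
Σw·x = 576·113 + 1342·88 + 2592·31 + 1323·70 + 1950·25 = 404896, so x̄ = 404896/7783 ≈ 52.02.
Σw·y = 576·135 + 1342·88 + 2592·23 + 1323·28 + 1950·91 = 469966, so ȳ = 469966/7783 ≈ 60.38.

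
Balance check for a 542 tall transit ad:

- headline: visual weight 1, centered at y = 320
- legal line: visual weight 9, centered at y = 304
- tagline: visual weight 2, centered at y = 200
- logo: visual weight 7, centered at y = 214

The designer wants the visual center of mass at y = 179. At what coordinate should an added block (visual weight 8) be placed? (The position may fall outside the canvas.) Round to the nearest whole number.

New total weight: (1 + 9 + 2 + 7) + 8 = 27.
y: target moment 27×179 = 4833; current 1·320 + 9·304 + 2·200 + 7·214 = 4954; the added block supplies -121, so y = -121/8 ≈ -15.12.

y ≈ -15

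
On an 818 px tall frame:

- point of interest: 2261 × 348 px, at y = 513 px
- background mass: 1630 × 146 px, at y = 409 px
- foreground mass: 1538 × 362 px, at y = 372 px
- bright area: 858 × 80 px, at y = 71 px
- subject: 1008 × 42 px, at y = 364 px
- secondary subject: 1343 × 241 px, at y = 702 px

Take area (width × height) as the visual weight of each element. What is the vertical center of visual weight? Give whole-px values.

y ≈ 474

Taking area as weight: point of interest 2261·348 = 786828, background mass 1630·146 = 237980, foreground mass 1538·362 = 556756, bright area 858·80 = 68640, subject 1008·42 = 42336, secondary subject 1343·241 = 323663. Sum 2016203.
Σw·y = 955584986; ȳ = 955584986/2016203 ≈ 473.95.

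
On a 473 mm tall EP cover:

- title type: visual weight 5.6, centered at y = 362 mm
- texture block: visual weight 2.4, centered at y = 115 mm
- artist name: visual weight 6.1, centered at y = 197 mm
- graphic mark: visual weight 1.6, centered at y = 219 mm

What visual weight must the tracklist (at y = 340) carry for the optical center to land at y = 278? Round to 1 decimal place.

w ≈ 8.2

Fixed elements: Σw = 5.6 + 2.4 + 6.1 + 1.6 = 15.7, Σw·y = 5.6·362 + 2.4·115 + 6.1·197 + 1.6·219 = 3855.3.
Balance at y = 278 requires (3855.3 + w·340) / (15.7 + w) = 278.
Solving: w = (278·15.7 − 3855.3) / (340 − 278) = 509.3 / 62 ≈ 8.21.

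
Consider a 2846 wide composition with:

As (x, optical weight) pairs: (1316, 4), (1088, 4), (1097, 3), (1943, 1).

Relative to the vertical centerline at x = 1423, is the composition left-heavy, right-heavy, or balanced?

Σw = 4 + 4 + 3 + 1 = 12.
Σw·x = 4·1316 + 4·1088 + 3·1097 + 1·1943 = 14850, so x̄ = 14850/12 ≈ 1237.50.
1237.5 lies left of the midline 1423, so the layout is left-heavy.

left-heavy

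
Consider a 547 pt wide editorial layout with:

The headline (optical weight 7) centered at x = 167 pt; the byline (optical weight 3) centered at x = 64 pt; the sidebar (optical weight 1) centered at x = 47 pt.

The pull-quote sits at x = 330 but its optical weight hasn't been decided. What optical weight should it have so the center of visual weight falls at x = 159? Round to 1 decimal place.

Fixed elements: Σw = 7 + 3 + 1 = 11, Σw·x = 7·167 + 3·64 + 1·47 = 1408.
For the centroid to hit 159: (1408 + w·330) / (11 + w) = 159.
So w = (159·11 − 1408)/(330 − 159) = 341/171 ≈ 1.99.

w ≈ 2.0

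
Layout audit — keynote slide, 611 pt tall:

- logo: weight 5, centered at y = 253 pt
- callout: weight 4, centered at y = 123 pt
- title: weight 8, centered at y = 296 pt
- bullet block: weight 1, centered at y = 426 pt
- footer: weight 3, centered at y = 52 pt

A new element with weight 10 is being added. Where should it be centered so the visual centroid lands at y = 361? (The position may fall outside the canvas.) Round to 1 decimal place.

y ≈ 648.4

New total weight: (5 + 4 + 8 + 1 + 3) + 10 = 31.
y: target moment 31×361 = 11191; current 5·253 + 4·123 + 8·296 + 1·426 + 3·52 = 4707; the new element supplies 6484, so y = 6484/10 ≈ 648.40.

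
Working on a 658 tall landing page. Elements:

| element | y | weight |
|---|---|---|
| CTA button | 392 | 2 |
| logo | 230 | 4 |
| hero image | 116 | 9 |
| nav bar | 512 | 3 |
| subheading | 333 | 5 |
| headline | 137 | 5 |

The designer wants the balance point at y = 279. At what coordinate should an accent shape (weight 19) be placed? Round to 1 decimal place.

y ≈ 341.0

With the accent shape, Σw becomes 2 + 4 + 9 + 3 + 5 + 5 + 19 = 47.
y: target moment 47×279 = 13113; current 2·392 + 4·230 + 9·116 + 3·512 + 5·333 + 5·137 = 6634; the accent shape supplies 6479, so y = 6479/19 ≈ 341.00.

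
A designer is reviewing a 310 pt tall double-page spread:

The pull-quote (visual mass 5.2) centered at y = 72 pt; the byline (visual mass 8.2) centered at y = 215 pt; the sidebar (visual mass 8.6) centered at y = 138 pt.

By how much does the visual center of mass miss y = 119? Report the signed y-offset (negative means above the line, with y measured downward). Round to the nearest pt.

Σw = 5.2 + 8.2 + 8.6 = 22.0.
y-moment: 5.2·72 + 8.2·215 + 8.6·138 = 3324.2; centroid 3324.2/22.0 ≈ 151.10.
Against y = 119, that's 151.10 − 119 = 32.10.

≈ 32 pt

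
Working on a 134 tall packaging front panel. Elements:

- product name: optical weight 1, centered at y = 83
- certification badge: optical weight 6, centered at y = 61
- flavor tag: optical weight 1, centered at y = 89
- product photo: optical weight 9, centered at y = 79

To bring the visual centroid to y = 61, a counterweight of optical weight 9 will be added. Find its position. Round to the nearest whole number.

y ≈ 37

With the counterweight, Σw becomes 1 + 6 + 1 + 9 + 9 = 26.
Along y: (1249 + 9·y) / 26 = 61 (existing moment 1·83 + 6·61 + 1·89 + 9·79 = 1249) ⇒ y = (1586 − 1249) / 9 ≈ 37.44.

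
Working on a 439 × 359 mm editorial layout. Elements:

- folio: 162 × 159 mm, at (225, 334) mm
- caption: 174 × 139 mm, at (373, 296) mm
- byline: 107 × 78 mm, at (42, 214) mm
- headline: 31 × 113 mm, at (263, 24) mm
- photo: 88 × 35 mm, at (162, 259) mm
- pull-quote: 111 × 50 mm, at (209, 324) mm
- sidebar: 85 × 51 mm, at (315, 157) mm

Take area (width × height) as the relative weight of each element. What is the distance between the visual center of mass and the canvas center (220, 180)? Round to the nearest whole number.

≈ 106 mm

Taking area as weight: folio 162·159 = 25758, caption 174·139 = 24186, byline 107·78 = 8346, headline 31·113 = 3503, photo 88·35 = 3080, pull-quote 111·50 = 5550, sidebar 85·51 = 4335. Sum 74758.
Σw·x = 19113184; x̄ = 19113184/74758 ≈ 255.67.
Σw·y = 20908859; ȳ = 20908859/74758 ≈ 279.69.
Relative to (220, 180): Δ = (35.67, 99.69); |Δ| = √(35.67² + 99.69²) ≈ 105.88.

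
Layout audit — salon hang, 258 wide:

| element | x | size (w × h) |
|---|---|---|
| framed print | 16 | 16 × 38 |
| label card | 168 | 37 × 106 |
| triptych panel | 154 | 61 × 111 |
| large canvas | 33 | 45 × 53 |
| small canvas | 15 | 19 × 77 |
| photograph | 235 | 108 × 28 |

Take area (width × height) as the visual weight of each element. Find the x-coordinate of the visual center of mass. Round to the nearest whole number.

x ≈ 139

Areas → weights: framed print 16·38 = 608, label card 37·106 = 3922, triptych panel 61·111 = 6771, large canvas 45·53 = 2385, small canvas 19·77 = 1463, photograph 108·28 = 3024; Σw = 18173.
x: moment 2522648 / weight 18173 ≈ 138.81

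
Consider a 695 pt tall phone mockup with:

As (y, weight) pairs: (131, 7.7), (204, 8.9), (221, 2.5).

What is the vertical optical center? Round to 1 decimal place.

y ≈ 176.8

Weights sum to 7.7 + 8.9 + 2.5 = 19.1.
y-moment: 7.7·131 + 8.9·204 + 2.5·221 = 3376.8; centroid 3376.8/19.1 ≈ 176.80.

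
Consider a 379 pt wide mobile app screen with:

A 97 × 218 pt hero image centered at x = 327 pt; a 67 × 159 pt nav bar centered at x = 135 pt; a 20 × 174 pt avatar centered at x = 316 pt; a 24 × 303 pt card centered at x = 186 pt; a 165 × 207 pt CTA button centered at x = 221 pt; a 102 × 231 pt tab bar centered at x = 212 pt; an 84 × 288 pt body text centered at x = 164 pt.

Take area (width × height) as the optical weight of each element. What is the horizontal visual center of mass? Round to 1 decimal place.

x ≈ 219.5

Areas: hero image 97·218 = 21146, nav bar 67·159 = 10653, avatar 20·174 = 3480, card 24·303 = 7272, CTA button 165·207 = 34155, tab bar 102·231 = 23562, body text 84·288 = 24192. Total weight = 124460.
Σw·x = 27316056; x̄ = 27316056/124460 ≈ 219.48.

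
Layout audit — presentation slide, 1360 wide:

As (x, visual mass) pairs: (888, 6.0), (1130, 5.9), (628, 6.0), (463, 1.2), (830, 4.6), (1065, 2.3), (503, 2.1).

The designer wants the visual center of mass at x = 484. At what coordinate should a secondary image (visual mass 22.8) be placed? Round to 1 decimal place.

x ≈ 43.6

New total weight: (6.0 + 5.9 + 6.0 + 1.2 + 4.6 + 2.3 + 2.1) + 22.8 = 50.9.
x: target moment 50.9×484 = 24635.6; current 6.0·888 + 5.9·1130 + 6.0·628 + 1.2·463 + 4.6·830 + 2.3·1065 + 2.1·503 = 23642.4; the secondary image supplies 993.2, so x = 993.2/22.8 ≈ 43.56.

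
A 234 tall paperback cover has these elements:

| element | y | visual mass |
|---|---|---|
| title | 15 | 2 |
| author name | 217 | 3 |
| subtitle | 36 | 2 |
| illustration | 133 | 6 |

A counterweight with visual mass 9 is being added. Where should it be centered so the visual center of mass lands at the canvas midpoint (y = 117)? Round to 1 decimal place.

With the counterweight, Σw becomes 2 + 3 + 2 + 6 + 9 = 22.
y: need Σw·y = 22·117 = 2574. Existing = 2·15 + 3·217 + 2·36 + 6·133 = 1551. Remainder 1023 / 9 ≈ 113.67.

y ≈ 113.7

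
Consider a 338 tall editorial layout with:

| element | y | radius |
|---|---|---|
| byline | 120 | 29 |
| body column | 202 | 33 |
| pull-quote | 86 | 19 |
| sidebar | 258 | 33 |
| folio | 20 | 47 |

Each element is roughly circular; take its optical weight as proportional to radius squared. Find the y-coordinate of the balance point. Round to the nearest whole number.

y ≈ 121

r² weights: byline 29² = 841, body column 33² = 1089, pull-quote 19² = 361, sidebar 33² = 1089, folio 47² = 2209. Total = 5589.
y-moment: 841·120 + 1089·202 + 361·86 + 1089·258 + 2209·20 = 677086; centroid 677086/5589 ≈ 121.15.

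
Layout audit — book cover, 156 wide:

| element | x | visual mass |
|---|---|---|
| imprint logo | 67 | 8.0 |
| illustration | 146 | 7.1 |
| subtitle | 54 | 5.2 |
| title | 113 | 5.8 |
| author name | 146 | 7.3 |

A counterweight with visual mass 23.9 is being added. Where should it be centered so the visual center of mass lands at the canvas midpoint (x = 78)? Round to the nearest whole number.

x ≈ 37

New total weight: (8.0 + 7.1 + 5.2 + 5.8 + 7.3) + 23.9 = 57.3.
x: need Σw·x = 57.3·78 = 4469.4. Existing = 8.0·67 + 7.1·146 + 5.2·54 + 5.8·113 + 7.3·146 = 3574.6. Remainder 894.8 / 23.9 ≈ 37.44.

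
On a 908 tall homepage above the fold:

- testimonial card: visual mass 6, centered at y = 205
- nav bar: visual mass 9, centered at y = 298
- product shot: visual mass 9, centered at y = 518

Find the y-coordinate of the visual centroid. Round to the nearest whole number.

y ≈ 357

Total weight = 6 + 9 + 9 = 24.
y: (6·205 + 9·298 + 9·518) / 24 = 8574 / 24 ≈ 357.25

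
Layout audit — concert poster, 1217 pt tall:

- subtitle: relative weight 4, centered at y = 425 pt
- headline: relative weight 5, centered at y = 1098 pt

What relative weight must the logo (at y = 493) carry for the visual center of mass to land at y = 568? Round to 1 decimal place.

w ≈ 27.7

Fixed elements: Σw = 4 + 5 = 9, Σw·y = 4·425 + 5·1098 = 7190.
Set Σw·y/Σw = 568: (7190 + 493w) = 568·(9 + w).
Solving: w = (568·9 − 7190) / (493 − 568) = -2078 / -75 ≈ 27.71.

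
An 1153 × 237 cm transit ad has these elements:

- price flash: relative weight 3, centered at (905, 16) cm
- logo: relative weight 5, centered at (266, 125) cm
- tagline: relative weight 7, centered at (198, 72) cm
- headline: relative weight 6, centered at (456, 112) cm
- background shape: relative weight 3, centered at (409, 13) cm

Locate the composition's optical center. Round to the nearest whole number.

Total weight = 3 + 5 + 7 + 6 + 3 = 24.
x-moment: 3·905 + 5·266 + 7·198 + 6·456 + 3·409 = 9394; centroid 9394/24 ≈ 391.42.
y-moment: 3·16 + 5·125 + 7·72 + 6·112 + 3·13 = 1888; centroid 1888/24 ≈ 78.67.

(391, 79)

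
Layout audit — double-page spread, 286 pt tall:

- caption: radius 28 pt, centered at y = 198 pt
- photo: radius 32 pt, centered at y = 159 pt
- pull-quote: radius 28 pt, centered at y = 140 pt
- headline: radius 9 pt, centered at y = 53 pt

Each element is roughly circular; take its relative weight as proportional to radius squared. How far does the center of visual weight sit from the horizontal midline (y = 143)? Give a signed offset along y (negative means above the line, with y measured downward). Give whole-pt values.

Weights ∝ r²: caption 28² = 784, photo 32² = 1024, pull-quote 28² = 784, headline 9² = 81; Σw = 2673.
y-moment: 784·198 + 1024·159 + 784·140 + 81·53 = 432101; centroid 432101/2673 ≈ 161.65.
Offset from y = 143: 161.65 − 143 ≈ 18.65.

≈ 19 pt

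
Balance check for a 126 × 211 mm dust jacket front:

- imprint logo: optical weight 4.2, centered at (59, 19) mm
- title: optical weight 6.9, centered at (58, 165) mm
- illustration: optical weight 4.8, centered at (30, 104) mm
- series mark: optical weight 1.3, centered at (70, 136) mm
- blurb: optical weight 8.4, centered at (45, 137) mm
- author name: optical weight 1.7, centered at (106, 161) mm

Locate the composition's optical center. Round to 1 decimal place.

(52.8, 121.6)

Total weight = 4.2 + 6.9 + 4.8 + 1.3 + 8.4 + 1.7 = 27.3.
x: (4.2·59 + 6.9·58 + 4.8·30 + 1.3·70 + 8.4·45 + 1.7·106) / 27.3 = 1441.2 / 27.3 ≈ 52.79
y: (4.2·19 + 6.9·165 + 4.8·104 + 1.3·136 + 8.4·137 + 1.7·161) / 27.3 = 3318.8 / 27.3 ≈ 121.57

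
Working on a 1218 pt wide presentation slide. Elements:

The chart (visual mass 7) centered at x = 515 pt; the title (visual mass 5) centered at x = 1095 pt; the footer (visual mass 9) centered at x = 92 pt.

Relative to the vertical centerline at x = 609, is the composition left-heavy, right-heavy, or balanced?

Σw = 7 + 5 + 9 = 21.
Σw·x = 7·515 + 5·1095 + 9·92 = 9908, so x̄ = 9908/21 ≈ 471.81.
Since 471.8 is left of 609, the composition reads left-heavy.

left-heavy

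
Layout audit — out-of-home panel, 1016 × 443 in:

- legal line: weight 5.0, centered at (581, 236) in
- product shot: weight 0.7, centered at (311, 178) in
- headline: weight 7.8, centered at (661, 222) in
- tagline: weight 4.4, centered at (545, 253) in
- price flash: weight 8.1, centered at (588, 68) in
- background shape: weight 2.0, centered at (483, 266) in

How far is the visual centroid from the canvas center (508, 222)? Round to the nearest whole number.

Total weight = 5.0 + 0.7 + 7.8 + 4.4 + 8.1 + 2.0 = 28.0.
x-moment: 5.0·581 + 0.7·311 + 7.8·661 + 4.4·545 + 8.1·588 + 2.0·483 = 16405.3; centroid 16405.3/28.0 ≈ 585.90.
y-moment: 5.0·236 + 0.7·178 + 7.8·222 + 4.4·253 + 8.1·68 + 2.0·266 = 5232.2; centroid 5232.2/28.0 ≈ 186.86.
From (508, 222): dx = 77.90, dy = -35.14, so the distance is √(dx²+dy²) ≈ 85.46.

≈ 85 in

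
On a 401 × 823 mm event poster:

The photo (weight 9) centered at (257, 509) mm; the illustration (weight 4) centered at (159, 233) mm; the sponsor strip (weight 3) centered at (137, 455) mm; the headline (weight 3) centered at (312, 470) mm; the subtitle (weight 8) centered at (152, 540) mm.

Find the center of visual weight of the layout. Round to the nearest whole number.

Weights sum to 9 + 4 + 3 + 3 + 8 = 27.
x-moment: 9·257 + 4·159 + 3·137 + 3·312 + 8·152 = 5512; centroid 5512/27 ≈ 204.15.
y-moment: 9·509 + 4·233 + 3·455 + 3·470 + 8·540 = 12608; centroid 12608/27 ≈ 466.96.

(204, 467)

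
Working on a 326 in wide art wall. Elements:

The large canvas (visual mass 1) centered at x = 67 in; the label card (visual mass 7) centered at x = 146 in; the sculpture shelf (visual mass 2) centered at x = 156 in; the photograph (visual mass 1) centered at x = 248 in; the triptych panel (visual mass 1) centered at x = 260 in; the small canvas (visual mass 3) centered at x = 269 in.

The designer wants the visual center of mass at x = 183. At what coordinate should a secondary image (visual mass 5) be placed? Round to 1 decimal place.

x ≈ 188.8

New total weight: (1 + 7 + 2 + 1 + 1 + 3) + 5 = 20.
Along x: (2716 + 5·x) / 20 = 183 (existing moment 1·67 + 7·146 + 2·156 + 1·248 + 1·260 + 3·269 = 2716) ⇒ x = (3660 − 2716) / 5 ≈ 188.80.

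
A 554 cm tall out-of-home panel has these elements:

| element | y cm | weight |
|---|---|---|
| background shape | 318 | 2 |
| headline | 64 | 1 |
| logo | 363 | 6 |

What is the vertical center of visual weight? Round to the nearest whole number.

y ≈ 320

Weights sum to 2 + 1 + 6 = 9.
y: (2·318 + 1·64 + 6·363) / 9 = 2878 / 9 ≈ 319.78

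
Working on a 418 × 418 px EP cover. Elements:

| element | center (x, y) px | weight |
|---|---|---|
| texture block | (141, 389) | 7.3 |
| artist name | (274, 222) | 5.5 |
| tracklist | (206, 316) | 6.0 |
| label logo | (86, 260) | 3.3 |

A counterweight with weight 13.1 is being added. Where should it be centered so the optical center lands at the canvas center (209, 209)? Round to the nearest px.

(252, 41)

After adding the counterweight, total weight = 7.3 + 5.5 + 6.0 + 3.3 + 13.1 = 35.2.
Along x: (4056.1 + 13.1·x) / 35.2 = 209 (existing moment 7.3·141 + 5.5·274 + 6.0·206 + 3.3·86 = 4056.1) ⇒ x = (7356.8 − 4056.1) / 13.1 ≈ 251.96.
Along y: (6814.7 + 13.1·y) / 35.2 = 209 (existing moment 7.3·389 + 5.5·222 + 6.0·316 + 3.3·260 = 6814.7) ⇒ y = (7356.8 − 6814.7) / 13.1 ≈ 41.38.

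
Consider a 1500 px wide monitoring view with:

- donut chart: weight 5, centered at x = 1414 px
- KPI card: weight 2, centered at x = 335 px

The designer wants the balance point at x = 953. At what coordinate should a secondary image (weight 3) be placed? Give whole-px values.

New total weight: (5 + 2) + 3 = 10.
Along x: (7740 + 3·x) / 10 = 953 (existing moment 5·1414 + 2·335 = 7740) ⇒ x = (9530 − 7740) / 3 ≈ 596.67.

x ≈ 597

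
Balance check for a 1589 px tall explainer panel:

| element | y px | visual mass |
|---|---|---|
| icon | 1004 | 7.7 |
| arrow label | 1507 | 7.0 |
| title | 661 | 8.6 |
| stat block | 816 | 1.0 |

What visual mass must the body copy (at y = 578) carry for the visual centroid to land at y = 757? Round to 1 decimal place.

Known weights sum to 7.7 + 7.0 + 8.6 + 1.0 = 24.3; their moment is 7.7·1004 + 7.0·1507 + 8.6·661 + 1.0·816 = 24780.4.
Balance at y = 757 requires (24780.4 + w·578) / (24.3 + w) = 757.
So w = (757·24.3 − 24780.4)/(578 − 757) = -6385.3/-179 ≈ 35.67.

w ≈ 35.7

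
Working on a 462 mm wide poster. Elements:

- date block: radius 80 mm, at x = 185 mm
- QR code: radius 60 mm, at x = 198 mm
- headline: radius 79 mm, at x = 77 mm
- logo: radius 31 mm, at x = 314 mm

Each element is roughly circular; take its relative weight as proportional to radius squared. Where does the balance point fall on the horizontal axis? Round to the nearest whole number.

Weights ∝ r²: date block 80² = 6400, QR code 60² = 3600, headline 79² = 6241, logo 31² = 961; Σw = 17202.
x-moment: 6400·185 + 3600·198 + 6241·77 + 961·314 = 2679111; centroid 2679111/17202 ≈ 155.74.

x ≈ 156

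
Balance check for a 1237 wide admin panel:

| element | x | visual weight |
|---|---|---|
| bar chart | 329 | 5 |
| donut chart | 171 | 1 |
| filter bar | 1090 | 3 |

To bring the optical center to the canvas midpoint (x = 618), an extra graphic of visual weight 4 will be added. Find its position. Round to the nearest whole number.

x ≈ 737

New total weight: (5 + 1 + 3) + 4 = 13.
x: need Σw·x = 13·618 = 8034. Existing = 5·329 + 1·171 + 3·1090 = 5086. Remainder 2948 / 4 ≈ 737.00.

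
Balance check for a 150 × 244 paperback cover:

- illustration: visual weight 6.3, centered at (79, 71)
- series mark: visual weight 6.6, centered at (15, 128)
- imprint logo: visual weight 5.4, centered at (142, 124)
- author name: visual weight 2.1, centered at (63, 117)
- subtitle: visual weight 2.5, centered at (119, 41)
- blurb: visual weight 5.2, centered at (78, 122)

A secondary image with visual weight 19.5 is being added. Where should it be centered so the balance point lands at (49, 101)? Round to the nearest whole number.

With the secondary image, Σw becomes 6.3 + 6.6 + 5.4 + 2.1 + 2.5 + 5.2 + 19.5 = 47.6.
x: target moment 47.6×49 = 2332.4; current 6.3·79 + 6.6·15 + 5.4·142 + 2.1·63 + 2.5·119 + 5.2·78 = 2198.9; the secondary image supplies 133.5, so x = 133.5/19.5 ≈ 6.85.
y: target moment 47.6×101 = 4807.6; current 6.3·71 + 6.6·128 + 5.4·124 + 2.1·117 + 2.5·41 + 5.2·122 = 2944.3; the secondary image supplies 1863.3, so y = 1863.3/19.5 ≈ 95.55.

(7, 96)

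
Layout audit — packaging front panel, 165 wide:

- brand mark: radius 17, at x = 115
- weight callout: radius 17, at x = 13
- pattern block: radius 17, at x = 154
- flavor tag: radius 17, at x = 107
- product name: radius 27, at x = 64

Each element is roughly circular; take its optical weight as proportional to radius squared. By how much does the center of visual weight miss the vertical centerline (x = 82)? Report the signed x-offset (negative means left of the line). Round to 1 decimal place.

≈ 2.4

Weights ∝ r²: brand mark 17² = 289, weight callout 17² = 289, pattern block 17² = 289, flavor tag 17² = 289, product name 27² = 729; Σw = 1885.
x: (289·115 + 289·13 + 289·154 + 289·107 + 729·64) / 1885 = 159077 / 1885 ≈ 84.39
Against x = 82, that's 84.39 − 82 = 2.39.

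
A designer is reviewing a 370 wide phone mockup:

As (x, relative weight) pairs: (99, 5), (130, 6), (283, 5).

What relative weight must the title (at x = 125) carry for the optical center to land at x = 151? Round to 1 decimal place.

Existing Σw = 16 (5 + 6 + 5); existing moment 5·99 + 6·130 + 5·283 = 2690.
For the centroid to hit 151: (2690 + w·125) / (16 + w) = 151.
Rearranging, w·(125 − 151) = 151·16 − 2690 = -274, so w ≈ -274/-26 = 10.54.

w ≈ 10.5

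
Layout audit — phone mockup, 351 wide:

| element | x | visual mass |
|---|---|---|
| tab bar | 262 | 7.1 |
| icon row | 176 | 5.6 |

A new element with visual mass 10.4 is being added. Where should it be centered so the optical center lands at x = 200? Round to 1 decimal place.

New total weight: (7.1 + 5.6) + 10.4 = 23.1.
Along x: (2845.8 + 10.4·x) / 23.1 = 200 (existing moment 7.1·262 + 5.6·176 = 2845.8) ⇒ x = (4620.0 − 2845.8) / 10.4 ≈ 170.60.

x ≈ 170.6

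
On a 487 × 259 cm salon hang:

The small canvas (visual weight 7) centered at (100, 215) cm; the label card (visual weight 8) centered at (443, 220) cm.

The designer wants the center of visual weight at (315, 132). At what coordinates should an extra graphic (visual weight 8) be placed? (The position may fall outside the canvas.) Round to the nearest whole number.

(375, -29)

After adding the extra graphic, total weight = 7 + 8 + 8 = 23.
x: target moment 23×315 = 7245; current 7·100 + 8·443 = 4244; the extra graphic supplies 3001, so x = 3001/8 ≈ 375.12.
y: target moment 23×132 = 3036; current 7·215 + 8·220 = 3265; the extra graphic supplies -229, so y = -229/8 ≈ -28.62.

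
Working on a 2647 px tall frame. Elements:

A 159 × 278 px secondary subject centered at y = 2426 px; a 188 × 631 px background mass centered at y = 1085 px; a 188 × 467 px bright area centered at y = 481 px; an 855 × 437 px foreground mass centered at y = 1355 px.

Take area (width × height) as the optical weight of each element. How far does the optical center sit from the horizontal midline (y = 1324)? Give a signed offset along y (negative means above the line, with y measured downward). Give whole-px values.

≈ -67 px

Taking area as weight: secondary subject 159·278 = 44202, background mass 188·631 = 118628, bright area 188·467 = 87796, foreground mass 855·437 = 373635. Sum 624261.
y: (44202·2426 + 118628·1085 + 87796·481 + 373635·1355) / 624261 = 784450733 / 624261 ≈ 1256.61
Offset from y = 1324: 1256.61 − 1324 ≈ -67.39.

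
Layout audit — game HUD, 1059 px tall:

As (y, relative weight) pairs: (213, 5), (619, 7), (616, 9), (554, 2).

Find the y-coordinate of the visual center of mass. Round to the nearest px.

y ≈ 524

Weights sum to 5 + 7 + 9 + 2 = 23.
y: (5·213 + 7·619 + 9·616 + 2·554) / 23 = 12050 / 23 ≈ 523.91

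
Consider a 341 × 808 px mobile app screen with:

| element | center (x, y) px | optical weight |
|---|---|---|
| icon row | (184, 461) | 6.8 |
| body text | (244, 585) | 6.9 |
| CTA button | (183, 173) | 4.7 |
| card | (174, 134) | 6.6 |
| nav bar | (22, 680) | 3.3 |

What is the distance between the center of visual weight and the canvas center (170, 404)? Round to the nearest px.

Weights sum to 6.8 + 6.9 + 4.7 + 6.6 + 3.3 = 28.3.
x-moment: 6.8·184 + 6.9·244 + 4.7·183 + 6.6·174 + 3.3·22 = 5015.9; centroid 5015.9/28.3 ≈ 177.24.
y-moment: 6.8·461 + 6.9·585 + 4.7·173 + 6.6·134 + 3.3·680 = 11112.8; centroid 11112.8/28.3 ≈ 392.68.
Relative to (170, 404): Δ = (7.24, -11.32); |Δ| = √(7.24² + -11.32²) ≈ 13.44.

≈ 13 px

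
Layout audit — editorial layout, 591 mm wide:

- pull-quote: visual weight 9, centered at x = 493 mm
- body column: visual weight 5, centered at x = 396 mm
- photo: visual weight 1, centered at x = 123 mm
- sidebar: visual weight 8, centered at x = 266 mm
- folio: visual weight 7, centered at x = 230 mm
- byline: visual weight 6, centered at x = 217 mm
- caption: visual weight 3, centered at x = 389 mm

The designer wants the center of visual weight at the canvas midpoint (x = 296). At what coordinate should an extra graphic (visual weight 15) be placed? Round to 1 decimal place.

New total weight: (9 + 5 + 1 + 8 + 7 + 6 + 3) + 15 = 54.
Along x: (12747 + 15·x) / 54 = 296 (existing moment 9·493 + 5·396 + 1·123 + 8·266 + 7·230 + 6·217 + 3·389 = 12747) ⇒ x = (15984 − 12747) / 15 ≈ 215.80.

x ≈ 215.8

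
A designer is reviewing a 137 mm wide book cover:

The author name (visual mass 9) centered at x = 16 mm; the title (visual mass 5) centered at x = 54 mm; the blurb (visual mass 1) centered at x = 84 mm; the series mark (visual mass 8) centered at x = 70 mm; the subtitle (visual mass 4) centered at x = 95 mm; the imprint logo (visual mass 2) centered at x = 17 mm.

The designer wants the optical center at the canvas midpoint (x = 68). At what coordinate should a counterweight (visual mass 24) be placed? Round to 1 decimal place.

x ≈ 88.8

New total weight: (9 + 5 + 1 + 8 + 4 + 2) + 24 = 53.
Along x: (1472 + 24·x) / 53 = 68 (existing moment 9·16 + 5·54 + 1·84 + 8·70 + 4·95 + 2·17 = 1472) ⇒ x = (3604 − 1472) / 24 ≈ 88.83.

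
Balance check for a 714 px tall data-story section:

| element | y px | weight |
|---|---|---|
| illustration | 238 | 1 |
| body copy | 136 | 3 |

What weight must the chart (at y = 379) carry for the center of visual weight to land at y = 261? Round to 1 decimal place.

w ≈ 3.4

Existing Σw = 4 (1 + 3); existing moment 1·238 + 3·136 = 646.
For the centroid to hit 261: (646 + w·379) / (4 + w) = 261.
Solving: w = (261·4 − 646) / (379 − 261) = 398 / 118 ≈ 3.37.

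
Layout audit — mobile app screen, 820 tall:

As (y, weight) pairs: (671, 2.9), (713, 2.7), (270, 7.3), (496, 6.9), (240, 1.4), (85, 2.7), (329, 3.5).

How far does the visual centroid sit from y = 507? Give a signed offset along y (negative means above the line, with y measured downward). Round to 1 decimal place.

Weights sum to 2.9 + 2.7 + 7.3 + 6.9 + 1.4 + 2.7 + 3.5 = 27.4.
y: moment 10981.4 / weight 27.4 ≈ 400.78
Against y = 507, that's 400.78 − 507 = -106.22.

≈ -106.2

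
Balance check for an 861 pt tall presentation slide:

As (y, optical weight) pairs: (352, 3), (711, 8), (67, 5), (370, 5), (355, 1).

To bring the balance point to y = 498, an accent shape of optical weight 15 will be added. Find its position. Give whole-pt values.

New total weight: (3 + 8 + 5 + 5 + 1) + 15 = 37.
y: need Σw·y = 37·498 = 18426. Existing = 3·352 + 8·711 + 5·67 + 5·370 + 1·355 = 9284. Remainder 9142 / 15 ≈ 609.47.

y ≈ 609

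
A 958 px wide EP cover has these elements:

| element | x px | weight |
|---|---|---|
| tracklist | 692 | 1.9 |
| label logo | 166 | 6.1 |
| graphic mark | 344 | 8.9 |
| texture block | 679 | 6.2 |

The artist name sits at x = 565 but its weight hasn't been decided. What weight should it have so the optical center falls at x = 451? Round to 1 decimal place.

Existing Σw = 23.1 (1.9 + 6.1 + 8.9 + 6.2); existing moment 1.9·692 + 6.1·166 + 8.9·344 + 6.2·679 = 9598.8.
Set Σw·x/Σw = 451: (9598.8 + 565w) = 451·(23.1 + w).
So w = (451·23.1 − 9598.8)/(565 − 451) = 819.3/114 ≈ 7.19.

w ≈ 7.2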